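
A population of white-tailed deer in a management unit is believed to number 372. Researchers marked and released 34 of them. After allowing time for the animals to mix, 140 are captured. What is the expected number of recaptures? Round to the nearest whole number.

Expected recaptures E[R] = M·C / N.
E[R] = 34 × 140 / 372 = 4760 / 372 ≈ 12.8 → 13

expected recaptures ≈ 13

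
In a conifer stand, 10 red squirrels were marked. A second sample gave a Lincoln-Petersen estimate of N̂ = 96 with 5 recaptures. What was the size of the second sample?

From N = M·C/R: C = N·R / M = 96·5 / 10 = 480 / 10 = 48.

C = 48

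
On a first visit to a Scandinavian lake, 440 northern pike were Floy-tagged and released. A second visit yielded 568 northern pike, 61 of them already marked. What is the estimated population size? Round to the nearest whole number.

If marked individuals mix randomly, R/C ≈ M/N, giving N ≈ M·C/R.
N = (440 × 568) / 61 = 249920 / 61 ≈ 4097.0 → 4097

N ≈ 4097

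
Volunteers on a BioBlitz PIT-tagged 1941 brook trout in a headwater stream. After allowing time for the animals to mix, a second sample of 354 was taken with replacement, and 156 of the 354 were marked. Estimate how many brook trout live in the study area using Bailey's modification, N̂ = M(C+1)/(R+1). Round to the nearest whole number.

N̂ = 1941·(354+1)/(156+1) = 1941·355/157 = 689055/157 ≈ 4388.9 → 4389

N ≈ 4389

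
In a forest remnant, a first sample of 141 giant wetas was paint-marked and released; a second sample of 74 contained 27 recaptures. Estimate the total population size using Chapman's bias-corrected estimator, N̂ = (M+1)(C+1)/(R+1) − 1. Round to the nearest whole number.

N̂ = (141+1)(74+1)/(27+1) − 1 = 142·75/28 − 1
= 10650/28 − 1 ≈ 380.4 − 1 ≈ 379.4 → 379

N ≈ 379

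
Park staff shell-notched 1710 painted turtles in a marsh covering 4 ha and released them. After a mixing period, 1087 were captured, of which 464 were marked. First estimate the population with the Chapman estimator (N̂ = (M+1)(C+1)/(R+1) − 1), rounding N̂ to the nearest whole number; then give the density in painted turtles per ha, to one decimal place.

density ≈ 1000.5 painted turtles per ha

N̂ = 1711·1088/465 − 1 = 1861568/465 − 1 ≈ 4002.4 → 4002
Density = N̂ / area = 4002 / 4 ≈ 1000.50 → 1000.5 per ha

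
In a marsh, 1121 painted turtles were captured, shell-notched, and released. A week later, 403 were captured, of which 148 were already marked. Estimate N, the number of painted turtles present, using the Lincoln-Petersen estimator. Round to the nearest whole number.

N ≈ 3052

N = (1121 × 403) / 148 = 451763 / 148 ≈ 3052.45 → 3052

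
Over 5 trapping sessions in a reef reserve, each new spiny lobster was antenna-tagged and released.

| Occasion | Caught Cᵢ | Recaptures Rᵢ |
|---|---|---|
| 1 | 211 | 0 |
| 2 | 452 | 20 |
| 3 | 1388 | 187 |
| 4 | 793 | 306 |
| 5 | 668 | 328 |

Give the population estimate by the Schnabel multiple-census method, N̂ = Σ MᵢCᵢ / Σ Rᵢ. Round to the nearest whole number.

Marked at large before each occasion: Mᵢ = Σⱼ<ᵢ (Cⱼ − Rⱼ) → M1=0, M2=211, M3=643, M4=1844, M5=2331
Σ MᵢCᵢ = 0·211 + 211·452 + 643·1388 + 1844·793 + 2331·668 = 0 + 95372 + 892484 + 1462292 + 1557108 = 4007256
Σ Rᵢ = 0 + 20 + 187 + 306 + 328 = 841
N̂ = 4007256 / 841 ≈ 4764.9 → 4765

N ≈ 4765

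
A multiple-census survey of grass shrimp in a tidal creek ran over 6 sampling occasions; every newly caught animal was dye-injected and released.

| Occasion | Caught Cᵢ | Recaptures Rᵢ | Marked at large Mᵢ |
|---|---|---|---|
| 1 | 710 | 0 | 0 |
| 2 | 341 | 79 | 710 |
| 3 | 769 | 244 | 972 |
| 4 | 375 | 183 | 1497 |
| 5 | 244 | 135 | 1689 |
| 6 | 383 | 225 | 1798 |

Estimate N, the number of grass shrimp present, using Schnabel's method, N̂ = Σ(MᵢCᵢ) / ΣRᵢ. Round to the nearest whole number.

Σ MᵢCᵢ = 0·710 + 710·341 + 972·769 + 1497·375 + 1689·244 + 1798·383 = 0 + 242110 + 747468 + 561375 + 412116 + 688634 = 2651703
Σ Rᵢ = 0 + 79 + 244 + 183 + 135 + 225 = 866
N̂ = 2651703 / 866 ≈ 3062.0 → 3062

N ≈ 3062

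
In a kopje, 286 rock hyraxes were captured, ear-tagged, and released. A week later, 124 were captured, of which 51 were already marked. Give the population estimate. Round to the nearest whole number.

The marked fraction in the recapture sample should equal the marked fraction in the population: 51/124 = 286/N.
N = (286 × 124) / 51 = 35464 / 51 ≈ 695.4 → 695

N ≈ 695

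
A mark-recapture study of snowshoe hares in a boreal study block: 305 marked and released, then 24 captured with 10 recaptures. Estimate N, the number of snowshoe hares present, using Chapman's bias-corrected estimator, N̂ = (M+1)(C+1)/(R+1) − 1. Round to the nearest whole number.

N ≈ 694

N̂ = (305+1)(24+1)/(10+1) − 1 = 306·25/11 − 1
= 7650/11 − 1 ≈ 695.45 − 1 ≈ 694.45 → 694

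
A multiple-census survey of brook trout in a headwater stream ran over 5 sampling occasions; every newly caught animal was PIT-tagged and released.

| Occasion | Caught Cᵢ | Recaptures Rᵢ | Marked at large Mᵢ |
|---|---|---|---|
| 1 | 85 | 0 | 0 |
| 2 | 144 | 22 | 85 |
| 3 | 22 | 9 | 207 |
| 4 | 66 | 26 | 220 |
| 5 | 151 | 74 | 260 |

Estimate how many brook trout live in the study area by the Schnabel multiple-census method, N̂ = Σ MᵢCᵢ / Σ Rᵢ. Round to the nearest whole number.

N ≈ 539

Σ MᵢCᵢ = 0·85 + 85·144 + 207·22 + 220·66 + 260·151 = 0 + 12240 + 4554 + 14520 + 39260 = 70574
Σ Rᵢ = 0 + 22 + 9 + 26 + 74 = 131
N̂ = 70574 / 131 ≈ 538.7 → 539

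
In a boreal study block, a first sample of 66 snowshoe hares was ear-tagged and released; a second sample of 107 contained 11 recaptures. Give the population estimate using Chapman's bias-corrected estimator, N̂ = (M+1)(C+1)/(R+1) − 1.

N̂ = (66+1)(107+1)/(11+1) − 1 = 67·108/12 − 1
= 7236/12 − 1 = 603 − 1 = 602

N = 602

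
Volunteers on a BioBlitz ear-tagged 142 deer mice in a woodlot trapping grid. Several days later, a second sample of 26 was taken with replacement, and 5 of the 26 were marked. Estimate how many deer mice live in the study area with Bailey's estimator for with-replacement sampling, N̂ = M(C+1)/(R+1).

N̂ = 142·(26+1)/(5+1) = 142·27/6 = 3834/6 = 639

N = 639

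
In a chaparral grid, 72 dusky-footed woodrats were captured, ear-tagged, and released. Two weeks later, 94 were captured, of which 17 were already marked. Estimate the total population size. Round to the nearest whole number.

If marked individuals mix randomly, R/C ≈ M/N, giving N ≈ M·C/R.
N = (72 × 94) / 17 = 6768 / 17 ≈ 398.1 → 398

N ≈ 398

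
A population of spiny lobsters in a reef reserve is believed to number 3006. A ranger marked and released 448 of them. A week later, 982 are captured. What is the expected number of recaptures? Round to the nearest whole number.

expected recaptures ≈ 146

Expected recaptures E[R] = M·C / N.
E[R] = 448 × 982 / 3006 = 439936 / 3006 ≈ 146.4 → 146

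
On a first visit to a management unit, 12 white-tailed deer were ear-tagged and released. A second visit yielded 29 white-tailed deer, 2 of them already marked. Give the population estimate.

Lincoln-Petersen assumes M/N = R/C, so N = M·C / R.
N = (12 × 29) / 2 = 348 / 2 = 174

N = 174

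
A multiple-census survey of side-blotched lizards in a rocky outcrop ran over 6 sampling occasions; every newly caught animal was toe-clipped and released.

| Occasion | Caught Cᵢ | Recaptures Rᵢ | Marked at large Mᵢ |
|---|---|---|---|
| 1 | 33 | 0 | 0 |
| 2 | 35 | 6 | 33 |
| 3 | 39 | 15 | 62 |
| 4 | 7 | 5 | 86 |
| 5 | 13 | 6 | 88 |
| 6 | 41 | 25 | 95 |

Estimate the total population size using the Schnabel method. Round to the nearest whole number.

N ≈ 162

Σ MᵢCᵢ = 0·33 + 33·35 + 62·39 + 86·7 + 88·13 + 95·41 = 0 + 1155 + 2418 + 602 + 1144 + 3895 = 9214
Σ Rᵢ = 0 + 6 + 15 + 5 + 6 + 25 = 57
N̂ = 9214 / 57 ≈ 161.6 → 162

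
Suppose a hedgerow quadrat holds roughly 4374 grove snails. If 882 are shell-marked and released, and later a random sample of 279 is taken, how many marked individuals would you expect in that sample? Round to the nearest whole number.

expected recaptures ≈ 56

The marked fraction of the population is 882/4374, so in a sample of 279 expect C·(M/N) marked.
E[R] = 882 × 279 / 4374 = 246078 / 4374 ≈ 56.3 → 56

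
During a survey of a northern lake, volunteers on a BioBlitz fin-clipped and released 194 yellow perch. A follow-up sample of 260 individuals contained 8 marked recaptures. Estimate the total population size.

Lincoln-Petersen assumes M/N = R/C, so N = M·C / R.
N = (194 × 260) / 8 = 50440 / 8 = 6305

N = 6305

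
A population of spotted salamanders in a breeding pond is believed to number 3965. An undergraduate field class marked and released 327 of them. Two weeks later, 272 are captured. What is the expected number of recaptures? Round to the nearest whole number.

The marked fraction of the population is 327/3965, so in a sample of 272 expect C·(M/N) marked.
E[R] = 327 × 272 / 3965 = 88944 / 3965 ≈ 22.4 → 22

expected recaptures ≈ 22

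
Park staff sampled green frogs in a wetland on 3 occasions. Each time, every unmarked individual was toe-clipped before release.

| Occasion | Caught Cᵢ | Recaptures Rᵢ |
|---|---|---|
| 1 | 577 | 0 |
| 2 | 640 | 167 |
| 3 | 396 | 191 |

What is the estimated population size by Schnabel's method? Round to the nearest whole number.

N ≈ 2193

Marked at large before each occasion: Mᵢ = Σⱼ<ᵢ (Cⱼ − Rⱼ) → M1=0, M2=577, M3=1050
Σ MᵢCᵢ = 0·577 + 577·640 + 1050·396 = 0 + 369280 + 415800 = 785080
Σ Rᵢ = 0 + 167 + 191 = 358
N̂ = 785080 / 358 ≈ 2193.0 → 2193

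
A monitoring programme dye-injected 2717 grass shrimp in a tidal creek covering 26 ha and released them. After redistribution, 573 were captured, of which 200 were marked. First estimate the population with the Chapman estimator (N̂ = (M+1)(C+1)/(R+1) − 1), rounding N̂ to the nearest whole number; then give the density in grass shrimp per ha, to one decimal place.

density ≈ 298.5 grass shrimp per ha

N̂ = 2718·574/201 − 1 = 1560132/201 − 1 ≈ 7760.9 → 7761
Density = N̂ / area = 7761 / 26 ≈ 298.50 → 298.5 per ha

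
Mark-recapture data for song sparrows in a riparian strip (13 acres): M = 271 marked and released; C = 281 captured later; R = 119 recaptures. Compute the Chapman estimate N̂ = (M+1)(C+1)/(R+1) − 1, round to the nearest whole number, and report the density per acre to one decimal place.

N̂ = 272·282/120 − 1 = 76704/120 − 1 ≈ 638.2 → 638
Density = N̂ / area = 638 / 13 ≈ 49.08 → 49.1 per acre

density ≈ 49.1 song sparrows per acre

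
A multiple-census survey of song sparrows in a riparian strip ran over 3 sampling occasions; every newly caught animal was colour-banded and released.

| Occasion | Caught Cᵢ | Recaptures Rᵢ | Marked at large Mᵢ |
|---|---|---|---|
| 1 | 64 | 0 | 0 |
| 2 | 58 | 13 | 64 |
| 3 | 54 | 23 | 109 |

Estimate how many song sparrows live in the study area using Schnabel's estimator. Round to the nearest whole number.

Σ MᵢCᵢ = 0·64 + 64·58 + 109·54 = 0 + 3712 + 5886 = 9598
Σ Rᵢ = 0 + 13 + 23 = 36
N̂ = 9598 / 36 ≈ 266.6 → 267

N ≈ 267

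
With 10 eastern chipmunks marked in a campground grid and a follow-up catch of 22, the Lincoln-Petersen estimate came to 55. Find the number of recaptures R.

From N = M·C/R: R = M·C / N = 10·22 / 55 = 220 / 55 = 4.

R = 4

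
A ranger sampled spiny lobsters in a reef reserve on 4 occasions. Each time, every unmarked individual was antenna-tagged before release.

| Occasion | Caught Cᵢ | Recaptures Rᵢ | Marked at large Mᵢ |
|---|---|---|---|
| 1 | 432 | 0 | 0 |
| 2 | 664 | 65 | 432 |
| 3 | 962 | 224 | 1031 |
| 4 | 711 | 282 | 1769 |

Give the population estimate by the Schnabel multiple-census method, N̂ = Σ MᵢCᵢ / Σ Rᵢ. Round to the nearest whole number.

Σ MᵢCᵢ = 0·432 + 432·664 + 1031·962 + 1769·711 = 0 + 286848 + 991822 + 1257759 = 2536429
Σ Rᵢ = 0 + 65 + 224 + 282 = 571
N̂ = 2536429 / 571 ≈ 4442.1 → 4442

N ≈ 4442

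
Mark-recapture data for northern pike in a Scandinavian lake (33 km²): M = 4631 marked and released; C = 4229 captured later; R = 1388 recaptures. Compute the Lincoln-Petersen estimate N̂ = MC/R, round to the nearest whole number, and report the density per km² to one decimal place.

density ≈ 427.6 northern pike per km²

N̂ = 4631·4229/1388 = 19584499/1388 ≈ 14109.9 → 14110
Density = N̂ / area = 14110 / 33 ≈ 427.58 → 427.6 per km²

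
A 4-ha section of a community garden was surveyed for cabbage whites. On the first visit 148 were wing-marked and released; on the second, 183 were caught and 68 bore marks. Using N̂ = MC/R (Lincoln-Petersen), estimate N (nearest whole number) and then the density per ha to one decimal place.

density ≈ 99.5 cabbage whites per ha

N̂ = 148·183/68 = 27084/68 ≈ 398.3 → 398
Density = N̂ / area = 398 / 4 ≈ 99.50 → 99.5 per ha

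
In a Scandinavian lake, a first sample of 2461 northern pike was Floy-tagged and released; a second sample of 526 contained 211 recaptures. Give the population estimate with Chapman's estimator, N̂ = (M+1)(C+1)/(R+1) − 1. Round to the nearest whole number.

N̂ = (2461+1)(526+1)/(211+1) − 1 = 2462·527/212 − 1
= 1297474/212 − 1 ≈ 6120.2 − 1 ≈ 6119.2 → 6119

N ≈ 6119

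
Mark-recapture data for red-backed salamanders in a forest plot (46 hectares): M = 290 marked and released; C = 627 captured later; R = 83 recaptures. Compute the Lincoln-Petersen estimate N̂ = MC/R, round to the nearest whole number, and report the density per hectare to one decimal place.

density ≈ 47.6 red-backed salamanders per hectare

N̂ = 290·627/83 = 181830/83 ≈ 2190.7 → 2191
Density = N̂ / area = 2191 / 46 ≈ 47.63 → 47.6 per hectare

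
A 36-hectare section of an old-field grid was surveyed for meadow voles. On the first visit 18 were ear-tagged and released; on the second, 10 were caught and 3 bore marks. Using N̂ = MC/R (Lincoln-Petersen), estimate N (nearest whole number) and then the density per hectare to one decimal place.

N̂ = 18·10/3 = 180/3 = 60
Density = N̂ / area = 60 / 36 ≈ 1.67 → 1.7 per hectare

density ≈ 1.7 meadow voles per hectare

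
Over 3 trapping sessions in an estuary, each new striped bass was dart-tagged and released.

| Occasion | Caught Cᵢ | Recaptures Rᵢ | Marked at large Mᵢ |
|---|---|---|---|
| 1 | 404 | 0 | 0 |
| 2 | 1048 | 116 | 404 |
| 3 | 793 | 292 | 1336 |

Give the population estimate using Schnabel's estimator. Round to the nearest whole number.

Σ MᵢCᵢ = 0·404 + 404·1048 + 1336·793 = 0 + 423392 + 1059448 = 1482840
Σ Rᵢ = 0 + 116 + 292 = 408
N̂ = 1482840 / 408 ≈ 3634.4 → 3634

N ≈ 3634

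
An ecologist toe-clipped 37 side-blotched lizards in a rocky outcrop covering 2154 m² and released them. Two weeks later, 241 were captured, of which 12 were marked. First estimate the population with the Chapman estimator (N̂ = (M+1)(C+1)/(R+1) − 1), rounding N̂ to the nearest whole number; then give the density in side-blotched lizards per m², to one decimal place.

density ≈ 0.3 side-blotched lizards per m²

N̂ = 38·242/13 − 1 = 9196/13 − 1 ≈ 706.4 → 706
Density = N̂ / area = 706 / 2154 ≈ 0.33 → 0.3 per m²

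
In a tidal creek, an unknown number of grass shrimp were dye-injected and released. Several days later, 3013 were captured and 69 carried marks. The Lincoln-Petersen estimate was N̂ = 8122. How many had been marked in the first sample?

M = 186

From N = M·C/R: M = N·R / C = 8122·69 / 3013 = 560418 / 3013 = 186.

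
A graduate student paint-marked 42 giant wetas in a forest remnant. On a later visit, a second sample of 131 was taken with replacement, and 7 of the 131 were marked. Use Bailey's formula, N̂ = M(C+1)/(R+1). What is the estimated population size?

N̂ = 42·(131+1)/(7+1) = 42·132/8 = 5544/8 = 693

N = 693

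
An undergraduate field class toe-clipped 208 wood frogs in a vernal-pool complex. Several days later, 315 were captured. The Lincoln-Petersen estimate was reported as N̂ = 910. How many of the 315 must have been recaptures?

R = 72

From N = M·C/R: R = M·C / N = 208·315 / 910 = 65520 / 910 = 72.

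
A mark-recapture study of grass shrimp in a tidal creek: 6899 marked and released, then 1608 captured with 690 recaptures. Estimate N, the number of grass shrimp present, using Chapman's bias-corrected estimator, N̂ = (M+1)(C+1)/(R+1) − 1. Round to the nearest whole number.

N̂ = (6899+1)(1608+1)/(690+1) − 1 = 6900·1609/691 − 1
= 11102100/691 − 1 ≈ 16066.7 − 1 ≈ 16065.7 → 16066

N ≈ 16,066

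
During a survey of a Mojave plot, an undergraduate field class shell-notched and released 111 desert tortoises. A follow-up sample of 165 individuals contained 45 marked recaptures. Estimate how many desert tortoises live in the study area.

The marked fraction in the recapture sample should equal the marked fraction in the population: 45/165 = 111/N.
N = (111 × 165) / 45 = 18315 / 45 = 407

N = 407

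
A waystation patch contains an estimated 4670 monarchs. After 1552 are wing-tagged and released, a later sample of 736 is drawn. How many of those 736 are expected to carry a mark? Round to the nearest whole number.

Expected recaptures E[R] = M·C / N.
E[R] = 1552 × 736 / 4670 = 1142272 / 4670 ≈ 244.6 → 245

expected recaptures ≈ 245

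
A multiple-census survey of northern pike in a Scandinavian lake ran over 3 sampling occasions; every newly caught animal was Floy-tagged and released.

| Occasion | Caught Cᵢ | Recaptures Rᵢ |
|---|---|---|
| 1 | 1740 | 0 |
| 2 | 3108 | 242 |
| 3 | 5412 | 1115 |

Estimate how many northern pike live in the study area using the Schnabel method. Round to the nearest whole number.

N ≈ 22,355

Marked at large before each occasion: Mᵢ = Σⱼ<ᵢ (Cⱼ − Rⱼ) → M1=0, M2=1740, M3=4606
Σ MᵢCᵢ = 0·1740 + 1740·3108 + 4606·5412 = 0 + 5407920 + 24927672 = 30335592
Σ Rᵢ = 0 + 242 + 1115 = 1357
N̂ = 30335592 / 1357 ≈ 22354.9 → 22355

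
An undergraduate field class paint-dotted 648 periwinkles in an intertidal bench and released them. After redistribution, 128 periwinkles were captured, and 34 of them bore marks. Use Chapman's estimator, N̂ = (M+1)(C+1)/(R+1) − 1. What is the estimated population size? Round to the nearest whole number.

N̂ = (648+1)(128+1)/(34+1) − 1 = 649·129/35 − 1
= 83721/35 − 1 ≈ 2392.0 − 1 ≈ 2391.0 → 2391

N ≈ 2391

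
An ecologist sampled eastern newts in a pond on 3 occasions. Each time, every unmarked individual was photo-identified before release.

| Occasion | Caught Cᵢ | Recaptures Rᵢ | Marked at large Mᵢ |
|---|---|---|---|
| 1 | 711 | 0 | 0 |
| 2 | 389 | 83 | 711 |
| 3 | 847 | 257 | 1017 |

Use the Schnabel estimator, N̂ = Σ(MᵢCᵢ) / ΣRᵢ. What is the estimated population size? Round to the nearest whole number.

Σ MᵢCᵢ = 0·711 + 711·389 + 1017·847 = 0 + 276579 + 861399 = 1137978
Σ Rᵢ = 0 + 83 + 257 = 340
N̂ = 1137978 / 340 ≈ 3347.0 → 3347

N ≈ 3347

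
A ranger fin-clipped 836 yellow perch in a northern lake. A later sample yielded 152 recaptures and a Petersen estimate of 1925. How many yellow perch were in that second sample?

C = 350

From N = M·C/R: C = N·R / M = 1925·152 / 836 = 292600 / 836 = 350.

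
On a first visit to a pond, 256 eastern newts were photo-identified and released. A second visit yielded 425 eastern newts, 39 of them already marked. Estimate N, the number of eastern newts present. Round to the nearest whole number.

N ≈ 2790

If marked individuals mix randomly, R/C ≈ M/N, giving N ≈ M·C/R.
N = (256 × 425) / 39 = 108800 / 39 ≈ 2789.7 → 2790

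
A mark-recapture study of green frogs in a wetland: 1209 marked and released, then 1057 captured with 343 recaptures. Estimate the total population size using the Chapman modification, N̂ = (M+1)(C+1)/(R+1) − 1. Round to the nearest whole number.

N̂ = (1209+1)(1057+1)/(343+1) − 1 = 1210·1058/344 − 1
= 1280180/344 − 1 ≈ 3721.45 − 1 ≈ 3720.45 → 3720

N ≈ 3720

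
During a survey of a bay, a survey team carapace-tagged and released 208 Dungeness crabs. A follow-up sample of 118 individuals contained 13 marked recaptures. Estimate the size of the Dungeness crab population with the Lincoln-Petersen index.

The marked fraction in the recapture sample should equal the marked fraction in the population: 13/118 = 208/N.
N = (208 × 118) / 13 = 24544 / 13 = 1888

N = 1888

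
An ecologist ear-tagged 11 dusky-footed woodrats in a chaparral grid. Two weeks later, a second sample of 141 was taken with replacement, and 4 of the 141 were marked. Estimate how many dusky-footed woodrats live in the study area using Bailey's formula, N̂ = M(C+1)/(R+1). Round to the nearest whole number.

N ≈ 312

N̂ = 11·(141+1)/(4+1) = 11·142/5 = 1562/5 ≈ 312.4 → 312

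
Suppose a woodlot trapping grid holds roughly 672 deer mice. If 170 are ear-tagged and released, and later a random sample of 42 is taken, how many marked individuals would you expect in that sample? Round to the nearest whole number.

expected recaptures ≈ 11

Expected recaptures E[R] = M·C / N.
E[R] = 170 × 42 / 672 = 7140 / 672 ≈ 10.6 → 11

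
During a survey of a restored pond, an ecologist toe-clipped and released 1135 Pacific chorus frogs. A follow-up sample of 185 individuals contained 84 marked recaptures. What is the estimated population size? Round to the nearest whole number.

N = (1135 × 185) / 84 = 209975 / 84 ≈ 2499.7 → 2500

N ≈ 2500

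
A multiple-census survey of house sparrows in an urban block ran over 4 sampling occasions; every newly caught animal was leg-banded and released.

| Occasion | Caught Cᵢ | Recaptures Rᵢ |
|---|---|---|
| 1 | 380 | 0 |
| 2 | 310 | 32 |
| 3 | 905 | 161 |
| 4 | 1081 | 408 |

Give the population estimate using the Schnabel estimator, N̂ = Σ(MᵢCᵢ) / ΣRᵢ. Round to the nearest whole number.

Marked at large before each occasion: Mᵢ = Σⱼ<ᵢ (Cⱼ − Rⱼ) → M1=0, M2=380, M3=658, M4=1402
Σ MᵢCᵢ = 0·380 + 380·310 + 658·905 + 1402·1081 = 0 + 117800 + 595490 + 1515562 = 2228852
Σ Rᵢ = 0 + 32 + 161 + 408 = 601
N̂ = 2228852 / 601 ≈ 3708.6 → 3709

N ≈ 3709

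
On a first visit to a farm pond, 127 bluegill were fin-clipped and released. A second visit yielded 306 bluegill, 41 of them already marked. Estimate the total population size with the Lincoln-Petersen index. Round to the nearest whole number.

N ≈ 948

The marked fraction in the recapture sample should equal the marked fraction in the population: 41/306 = 127/N.
N = (127 × 306) / 41 = 38862 / 41 ≈ 947.9 → 948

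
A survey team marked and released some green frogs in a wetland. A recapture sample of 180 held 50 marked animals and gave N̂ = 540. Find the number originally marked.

M = 150

From N = M·C/R: M = N·R / C = 540·50 / 180 = 27000 / 180 = 150.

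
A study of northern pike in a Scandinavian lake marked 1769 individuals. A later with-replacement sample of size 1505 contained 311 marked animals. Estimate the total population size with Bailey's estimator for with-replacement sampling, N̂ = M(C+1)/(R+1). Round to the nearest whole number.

N̂ = 1769·(1505+1)/(311+1) = 1769·1506/312 = 2664114/312 ≈ 8538.8 → 8539

N ≈ 8539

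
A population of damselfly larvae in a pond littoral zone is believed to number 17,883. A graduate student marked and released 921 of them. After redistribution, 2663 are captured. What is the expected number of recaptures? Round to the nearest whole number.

expected recaptures ≈ 137

Expected recaptures E[R] = M·C / N.
E[R] = 921 × 2663 / 17883 = 2452623 / 17883 ≈ 137.1 → 137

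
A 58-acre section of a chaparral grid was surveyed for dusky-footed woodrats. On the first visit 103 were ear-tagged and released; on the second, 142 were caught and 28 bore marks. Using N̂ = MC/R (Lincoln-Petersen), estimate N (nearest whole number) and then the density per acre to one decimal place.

N̂ = 103·142/28 = 14626/28 ≈ 522.4 → 522
Density = N̂ / area = 522 / 58 = 9.0 per acre

density ≈ 9.0 dusky-footed woodrats per acre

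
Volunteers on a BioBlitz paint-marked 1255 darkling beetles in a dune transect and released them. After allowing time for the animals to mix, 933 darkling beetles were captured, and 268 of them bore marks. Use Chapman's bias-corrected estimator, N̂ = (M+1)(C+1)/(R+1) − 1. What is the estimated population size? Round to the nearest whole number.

N̂ = (1255+1)(933+1)/(268+1) − 1 = 1256·934/269 − 1
= 1173104/269 − 1 ≈ 4361.0 − 1 ≈ 4360.0 → 4360

N ≈ 4360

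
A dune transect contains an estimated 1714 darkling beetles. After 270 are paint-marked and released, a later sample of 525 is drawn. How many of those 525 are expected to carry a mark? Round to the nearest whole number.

The marked fraction of the population is 270/1714, so in a sample of 525 expect C·(M/N) marked.
E[R] = 270 × 525 / 1714 = 141750 / 1714 ≈ 82.7 → 83

expected recaptures ≈ 83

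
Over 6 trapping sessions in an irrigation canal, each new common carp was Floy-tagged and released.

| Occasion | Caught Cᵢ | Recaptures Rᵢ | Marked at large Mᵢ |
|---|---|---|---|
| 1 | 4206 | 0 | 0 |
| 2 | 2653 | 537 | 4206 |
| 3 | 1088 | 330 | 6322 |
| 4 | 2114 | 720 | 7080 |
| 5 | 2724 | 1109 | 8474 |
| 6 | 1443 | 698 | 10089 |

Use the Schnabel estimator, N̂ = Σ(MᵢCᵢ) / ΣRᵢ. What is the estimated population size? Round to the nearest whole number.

Σ MᵢCᵢ = 0·4206 + 4206·2653 + 6322·1088 + 7080·2114 + 8474·2724 + 10089·1443 = 0 + 11158518 + 6878336 + 14967120 + 23083176 + 14558427 = 70645577
Σ Rᵢ = 0 + 537 + 330 + 720 + 1109 + 698 = 3394
N̂ = 70645577 / 3394 ≈ 20814.8 → 20815

N ≈ 20,815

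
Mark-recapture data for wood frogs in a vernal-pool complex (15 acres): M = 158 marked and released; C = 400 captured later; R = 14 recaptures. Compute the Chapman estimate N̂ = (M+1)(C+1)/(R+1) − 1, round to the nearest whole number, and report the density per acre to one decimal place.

N̂ = 159·401/15 − 1 = 63759/15 − 1 ≈ 4249.6 → 4250
Density = N̂ / area = 4250 / 15 ≈ 283.33 → 283.3 per acre

density ≈ 283.3 wood frogs per acre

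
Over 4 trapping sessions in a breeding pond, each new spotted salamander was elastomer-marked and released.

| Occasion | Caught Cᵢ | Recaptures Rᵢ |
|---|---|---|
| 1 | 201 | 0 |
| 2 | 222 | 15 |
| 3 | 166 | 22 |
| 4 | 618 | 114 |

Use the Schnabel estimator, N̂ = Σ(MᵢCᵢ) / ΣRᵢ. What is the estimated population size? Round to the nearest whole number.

Marked at large before each occasion: Mᵢ = Σⱼ<ᵢ (Cⱼ − Rⱼ) → M1=0, M2=201, M3=408, M4=552
Σ MᵢCᵢ = 0·201 + 201·222 + 408·166 + 552·618 = 0 + 44622 + 67728 + 341136 = 453486
Σ Rᵢ = 0 + 15 + 22 + 114 = 151
N̂ = 453486 / 151 ≈ 3003.2 → 3003

N ≈ 3003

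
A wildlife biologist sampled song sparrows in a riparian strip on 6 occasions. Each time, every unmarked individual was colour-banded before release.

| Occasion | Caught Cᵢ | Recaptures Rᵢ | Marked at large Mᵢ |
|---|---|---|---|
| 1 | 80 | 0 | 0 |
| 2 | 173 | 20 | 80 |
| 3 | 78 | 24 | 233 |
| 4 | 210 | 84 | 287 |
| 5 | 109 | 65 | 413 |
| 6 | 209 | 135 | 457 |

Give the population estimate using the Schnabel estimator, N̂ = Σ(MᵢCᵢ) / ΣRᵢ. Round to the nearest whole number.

Σ MᵢCᵢ = 0·80 + 80·173 + 233·78 + 287·210 + 413·109 + 457·209 = 0 + 13840 + 18174 + 60270 + 45017 + 95513 = 232814
Σ Rᵢ = 0 + 20 + 24 + 84 + 65 + 135 = 328
N̂ = 232814 / 328 ≈ 709.8 → 710

N ≈ 710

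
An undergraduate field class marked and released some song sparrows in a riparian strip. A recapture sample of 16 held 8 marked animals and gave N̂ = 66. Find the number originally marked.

M = 33

From N = M·C/R: M = N·R / C = 66·8 / 16 = 528 / 16 = 33.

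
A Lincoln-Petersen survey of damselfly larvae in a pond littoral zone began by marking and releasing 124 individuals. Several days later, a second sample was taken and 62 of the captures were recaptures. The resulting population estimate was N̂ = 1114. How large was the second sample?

C = 557

From N = M·C/R: C = N·R / M = 1114·62 / 124 = 69068 / 124 = 557.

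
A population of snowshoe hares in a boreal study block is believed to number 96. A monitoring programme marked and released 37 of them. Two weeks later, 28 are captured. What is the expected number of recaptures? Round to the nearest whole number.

expected recaptures ≈ 11

The marked fraction of the population is 37/96, so in a sample of 28 expect C·(M/N) marked.
E[R] = 37 × 28 / 96 = 1036 / 96 ≈ 10.8 → 11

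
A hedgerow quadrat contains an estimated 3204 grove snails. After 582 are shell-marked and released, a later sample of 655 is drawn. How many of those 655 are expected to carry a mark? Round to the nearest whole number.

The marked fraction of the population is 582/3204, so in a sample of 655 expect C·(M/N) marked.
E[R] = 582 × 655 / 3204 = 381210 / 3204 ≈ 119.0 → 119

expected recaptures ≈ 119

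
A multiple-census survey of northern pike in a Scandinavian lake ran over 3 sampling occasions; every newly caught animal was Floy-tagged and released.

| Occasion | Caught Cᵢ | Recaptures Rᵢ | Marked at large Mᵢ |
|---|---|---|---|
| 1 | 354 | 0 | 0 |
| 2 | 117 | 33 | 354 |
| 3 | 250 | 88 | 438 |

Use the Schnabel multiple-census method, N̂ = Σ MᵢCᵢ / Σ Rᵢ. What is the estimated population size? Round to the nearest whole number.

N ≈ 1247

Σ MᵢCᵢ = 0·354 + 354·117 + 438·250 = 0 + 41418 + 109500 = 150918
Σ Rᵢ = 0 + 33 + 88 = 121
N̂ = 150918 / 121 ≈ 1247.3 → 1247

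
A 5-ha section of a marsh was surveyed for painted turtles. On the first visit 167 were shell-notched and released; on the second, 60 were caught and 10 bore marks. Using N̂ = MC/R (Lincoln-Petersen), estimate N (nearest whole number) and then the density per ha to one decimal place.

N̂ = 167·60/10 = 10020/10 = 1002
Density = N̂ / area = 1002 / 5 ≈ 200.40 → 200.4 per ha

density ≈ 200.4 painted turtles per ha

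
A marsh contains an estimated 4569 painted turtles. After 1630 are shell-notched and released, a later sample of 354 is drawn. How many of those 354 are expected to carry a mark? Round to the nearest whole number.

expected recaptures ≈ 126

Expected recaptures E[R] = M·C / N.
E[R] = 1630 × 354 / 4569 = 577020 / 4569 ≈ 126.3 → 126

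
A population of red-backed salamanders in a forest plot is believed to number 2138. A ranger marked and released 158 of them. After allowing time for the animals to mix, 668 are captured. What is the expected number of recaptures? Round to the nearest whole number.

expected recaptures ≈ 49

Expected recaptures E[R] = M·C / N.
E[R] = 158 × 668 / 2138 = 105544 / 2138 ≈ 49.4 → 49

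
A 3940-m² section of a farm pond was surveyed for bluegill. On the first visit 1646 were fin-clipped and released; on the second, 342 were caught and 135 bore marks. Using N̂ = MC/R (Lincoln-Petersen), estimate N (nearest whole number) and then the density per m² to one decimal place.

N̂ = 1646·342/135 = 562932/135 ≈ 4169.9 → 4170
Density = N̂ / area = 4170 / 3940 ≈ 1.06 → 1.1 per m²

density ≈ 1.1 bluegill per m²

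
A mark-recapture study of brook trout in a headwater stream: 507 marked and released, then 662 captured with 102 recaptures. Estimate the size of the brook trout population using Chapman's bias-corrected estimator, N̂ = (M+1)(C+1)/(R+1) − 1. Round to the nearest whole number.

N̂ = (507+1)(662+1)/(102+1) − 1 = 508·663/103 − 1
= 336804/103 − 1 ≈ 3269.9 − 1 ≈ 3268.9 → 3269

N ≈ 3269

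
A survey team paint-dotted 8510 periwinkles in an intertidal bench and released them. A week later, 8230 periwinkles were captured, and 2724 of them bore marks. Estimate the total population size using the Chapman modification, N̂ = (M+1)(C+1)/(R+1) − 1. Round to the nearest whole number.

N̂ = (8510+1)(8230+1)/(2724+1) − 1 = 8511·8231/2725 − 1
= 70054041/2725 − 1 ≈ 25707.9 − 1 ≈ 25706.9 → 25707

N ≈ 25,707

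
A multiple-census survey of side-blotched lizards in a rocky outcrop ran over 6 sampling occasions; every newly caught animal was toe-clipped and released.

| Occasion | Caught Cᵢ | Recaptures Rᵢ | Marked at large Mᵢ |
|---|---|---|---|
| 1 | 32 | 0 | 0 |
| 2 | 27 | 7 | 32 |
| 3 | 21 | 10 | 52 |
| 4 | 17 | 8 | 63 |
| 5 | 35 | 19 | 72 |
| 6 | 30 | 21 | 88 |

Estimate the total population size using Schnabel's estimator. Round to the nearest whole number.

N ≈ 126

Σ MᵢCᵢ = 0·32 + 32·27 + 52·21 + 63·17 + 72·35 + 88·30 = 0 + 864 + 1092 + 1071 + 2520 + 2640 = 8187
Σ Rᵢ = 0 + 7 + 10 + 8 + 19 + 21 = 65
N̂ = 8187 / 65 ≈ 126.0 → 126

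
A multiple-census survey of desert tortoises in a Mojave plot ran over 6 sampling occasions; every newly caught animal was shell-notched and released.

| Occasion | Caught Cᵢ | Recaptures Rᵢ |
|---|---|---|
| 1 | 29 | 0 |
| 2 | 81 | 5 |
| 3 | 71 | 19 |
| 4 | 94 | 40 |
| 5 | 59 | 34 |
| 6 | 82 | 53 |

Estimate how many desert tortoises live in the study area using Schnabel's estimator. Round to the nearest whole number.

N ≈ 373

Marked at large before each occasion: Mᵢ = Σⱼ<ᵢ (Cⱼ − Rⱼ) → M1=0, M2=29, M3=105, M4=157, M5=211, M6=236
Σ MᵢCᵢ = 0·29 + 29·81 + 105·71 + 157·94 + 211·59 + 236·82 = 0 + 2349 + 7455 + 14758 + 12449 + 19352 = 56363
Σ Rᵢ = 0 + 5 + 19 + 40 + 34 + 53 = 151
N̂ = 56363 / 151 ≈ 373.3 → 373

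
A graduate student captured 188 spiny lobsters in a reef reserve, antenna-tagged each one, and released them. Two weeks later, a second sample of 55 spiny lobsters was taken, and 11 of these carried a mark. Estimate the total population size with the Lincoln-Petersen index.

N = 940

If marked individuals mix randomly, R/C ≈ M/N, giving N ≈ M·C/R.
N = (188 × 55) / 11 = 10340 / 11 = 940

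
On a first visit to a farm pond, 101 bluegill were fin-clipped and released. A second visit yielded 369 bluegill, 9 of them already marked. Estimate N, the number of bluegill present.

N = 4141

If marked individuals mix randomly, R/C ≈ M/N, giving N ≈ M·C/R.
N = (101 × 369) / 9 = 37269 / 9 = 4141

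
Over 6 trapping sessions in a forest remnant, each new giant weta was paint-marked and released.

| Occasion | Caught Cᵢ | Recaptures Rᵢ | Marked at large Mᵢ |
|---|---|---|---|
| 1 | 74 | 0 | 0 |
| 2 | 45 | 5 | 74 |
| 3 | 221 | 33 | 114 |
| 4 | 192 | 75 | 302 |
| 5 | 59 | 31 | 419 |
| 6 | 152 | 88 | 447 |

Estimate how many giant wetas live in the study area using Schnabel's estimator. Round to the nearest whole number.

Σ MᵢCᵢ = 0·74 + 74·45 + 114·221 + 302·192 + 419·59 + 447·152 = 0 + 3330 + 25194 + 57984 + 24721 + 67944 = 179173
Σ Rᵢ = 0 + 5 + 33 + 75 + 31 + 88 = 232
N̂ = 179173 / 232 ≈ 772.3 → 772

N ≈ 772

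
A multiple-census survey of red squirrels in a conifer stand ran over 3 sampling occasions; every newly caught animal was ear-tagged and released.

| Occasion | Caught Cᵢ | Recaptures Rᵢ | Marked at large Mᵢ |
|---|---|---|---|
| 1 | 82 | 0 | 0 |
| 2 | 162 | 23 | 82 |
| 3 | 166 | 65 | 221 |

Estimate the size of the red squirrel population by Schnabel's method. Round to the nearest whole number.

Σ MᵢCᵢ = 0·82 + 82·162 + 221·166 = 0 + 13284 + 36686 = 49970
Σ Rᵢ = 0 + 23 + 65 = 88
N̂ = 49970 / 88 ≈ 567.8 → 568

N ≈ 568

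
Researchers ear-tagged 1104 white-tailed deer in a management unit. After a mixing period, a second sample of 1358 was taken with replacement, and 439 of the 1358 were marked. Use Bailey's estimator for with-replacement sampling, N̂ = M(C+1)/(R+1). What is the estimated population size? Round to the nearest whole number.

N̂ = 1104·(1358+1)/(439+1) = 1104·1359/440 = 1500336/440 ≈ 3409.9 → 3410

N ≈ 3410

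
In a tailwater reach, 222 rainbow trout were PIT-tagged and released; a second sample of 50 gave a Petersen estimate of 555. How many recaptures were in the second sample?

From N = M·C/R: R = M·C / N = 222·50 / 555 = 11100 / 555 = 20.

R = 20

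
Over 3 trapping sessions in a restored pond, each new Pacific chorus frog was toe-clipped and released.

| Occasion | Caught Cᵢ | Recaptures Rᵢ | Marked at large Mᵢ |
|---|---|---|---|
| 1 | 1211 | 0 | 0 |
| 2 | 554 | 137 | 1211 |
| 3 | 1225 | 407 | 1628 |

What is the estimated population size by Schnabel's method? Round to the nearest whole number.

Σ MᵢCᵢ = 0·1211 + 1211·554 + 1628·1225 = 0 + 670894 + 1994300 = 2665194
Σ Rᵢ = 0 + 137 + 407 = 544
N̂ = 2665194 / 544 ≈ 4899.3 → 4899

N ≈ 4899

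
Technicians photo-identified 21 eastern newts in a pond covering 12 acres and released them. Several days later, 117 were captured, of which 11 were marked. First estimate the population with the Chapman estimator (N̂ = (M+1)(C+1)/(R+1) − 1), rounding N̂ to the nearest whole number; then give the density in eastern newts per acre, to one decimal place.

density ≈ 17.9 eastern newts per acre

N̂ = 22·118/12 − 1 = 2596/12 − 1 ≈ 215.3 → 215
Density = N̂ / area = 215 / 12 ≈ 17.92 → 17.9 per acre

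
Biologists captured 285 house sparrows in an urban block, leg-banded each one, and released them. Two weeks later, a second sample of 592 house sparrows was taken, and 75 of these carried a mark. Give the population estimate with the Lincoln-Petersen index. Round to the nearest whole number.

If marked individuals mix randomly, R/C ≈ M/N, giving N ≈ M·C/R.
N = (285 × 592) / 75 = 168720 / 75 ≈ 2249.6 → 2250

N ≈ 2250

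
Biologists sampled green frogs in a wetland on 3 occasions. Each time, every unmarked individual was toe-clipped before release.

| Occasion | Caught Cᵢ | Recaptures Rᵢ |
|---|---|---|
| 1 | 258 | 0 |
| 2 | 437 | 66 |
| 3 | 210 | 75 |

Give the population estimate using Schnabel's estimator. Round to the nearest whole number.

Marked at large before each occasion: Mᵢ = Σⱼ<ᵢ (Cⱼ − Rⱼ) → M1=0, M2=258, M3=629
Σ MᵢCᵢ = 0·258 + 258·437 + 629·210 = 0 + 112746 + 132090 = 244836
Σ Rᵢ = 0 + 66 + 75 = 141
N̂ = 244836 / 141 ≈ 1736.4 → 1736

N ≈ 1736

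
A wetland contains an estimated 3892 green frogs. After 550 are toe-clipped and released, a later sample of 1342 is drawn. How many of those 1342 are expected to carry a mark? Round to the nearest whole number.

Expected recaptures E[R] = M·C / N.
E[R] = 550 × 1342 / 3892 = 738100 / 3892 ≈ 189.6 → 190

expected recaptures ≈ 190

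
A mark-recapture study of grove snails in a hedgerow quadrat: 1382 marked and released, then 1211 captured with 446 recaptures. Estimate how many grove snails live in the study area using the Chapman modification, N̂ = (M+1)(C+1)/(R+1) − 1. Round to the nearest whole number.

N ≈ 3749

N̂ = (1382+1)(1211+1)/(446+1) − 1 = 1383·1212/447 − 1
= 1676196/447 − 1 ≈ 3749.9 − 1 ≈ 3748.9 → 3749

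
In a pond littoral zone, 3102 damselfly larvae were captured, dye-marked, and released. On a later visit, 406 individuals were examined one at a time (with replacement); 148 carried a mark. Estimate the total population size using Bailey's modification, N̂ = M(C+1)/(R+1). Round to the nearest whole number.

N̂ = 3102·(406+1)/(148+1) = 3102·407/149 = 1262514/149 ≈ 8473.2 → 8473

N ≈ 8473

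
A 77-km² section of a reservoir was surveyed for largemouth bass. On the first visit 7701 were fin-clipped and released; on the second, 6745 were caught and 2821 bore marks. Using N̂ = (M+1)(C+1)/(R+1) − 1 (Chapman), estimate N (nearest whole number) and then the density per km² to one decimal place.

N̂ = 7702·6746/2822 − 1 = 51957692/2822 − 1 ≈ 18410.7 → 18411
Density = N̂ / area = 18411 / 77 ≈ 239.10 → 239.1 per km²

density ≈ 239.1 largemouth bass per km²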